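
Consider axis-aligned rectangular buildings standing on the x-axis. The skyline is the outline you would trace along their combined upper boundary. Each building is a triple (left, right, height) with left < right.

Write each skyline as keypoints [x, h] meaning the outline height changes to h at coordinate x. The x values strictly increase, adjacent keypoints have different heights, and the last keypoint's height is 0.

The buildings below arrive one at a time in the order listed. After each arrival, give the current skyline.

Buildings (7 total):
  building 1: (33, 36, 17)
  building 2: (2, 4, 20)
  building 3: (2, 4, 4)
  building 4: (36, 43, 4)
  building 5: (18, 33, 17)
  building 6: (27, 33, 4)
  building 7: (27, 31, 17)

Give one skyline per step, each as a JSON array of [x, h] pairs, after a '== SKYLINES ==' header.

== SKYLINES ==
[[33,17],[36,0]]
[[2,20],[4,0],[33,17],[36,0]]
[[2,20],[4,0],[33,17],[36,0]]
[[2,20],[4,0],[33,17],[36,4],[43,0]]
[[2,20],[4,0],[18,17],[36,4],[43,0]]
[[2,20],[4,0],[18,17],[36,4],[43,0]]
[[2,20],[4,0],[18,17],[36,4],[43,0]]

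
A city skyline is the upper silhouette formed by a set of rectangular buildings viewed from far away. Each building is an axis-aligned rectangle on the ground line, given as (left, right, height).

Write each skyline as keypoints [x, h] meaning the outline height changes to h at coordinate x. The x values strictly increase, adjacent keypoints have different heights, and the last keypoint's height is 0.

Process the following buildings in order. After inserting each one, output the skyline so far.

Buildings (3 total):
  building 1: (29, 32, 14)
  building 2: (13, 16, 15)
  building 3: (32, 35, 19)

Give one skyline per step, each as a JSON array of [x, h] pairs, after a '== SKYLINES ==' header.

== SKYLINES ==
[[29,14],[32,0]]
[[13,15],[16,0],[29,14],[32,0]]
[[13,15],[16,0],[29,14],[32,19],[35,0]]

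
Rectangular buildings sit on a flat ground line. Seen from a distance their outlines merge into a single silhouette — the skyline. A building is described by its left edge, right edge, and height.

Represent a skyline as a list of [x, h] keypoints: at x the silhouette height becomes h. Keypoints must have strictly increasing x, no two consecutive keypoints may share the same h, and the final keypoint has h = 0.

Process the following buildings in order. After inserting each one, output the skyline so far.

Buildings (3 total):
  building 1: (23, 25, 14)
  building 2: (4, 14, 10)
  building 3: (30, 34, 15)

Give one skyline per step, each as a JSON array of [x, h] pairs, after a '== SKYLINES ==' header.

== SKYLINES ==
[[23,14],[25,0]]
[[4,10],[14,0],[23,14],[25,0]]
[[4,10],[14,0],[23,14],[25,0],[30,15],[34,0]]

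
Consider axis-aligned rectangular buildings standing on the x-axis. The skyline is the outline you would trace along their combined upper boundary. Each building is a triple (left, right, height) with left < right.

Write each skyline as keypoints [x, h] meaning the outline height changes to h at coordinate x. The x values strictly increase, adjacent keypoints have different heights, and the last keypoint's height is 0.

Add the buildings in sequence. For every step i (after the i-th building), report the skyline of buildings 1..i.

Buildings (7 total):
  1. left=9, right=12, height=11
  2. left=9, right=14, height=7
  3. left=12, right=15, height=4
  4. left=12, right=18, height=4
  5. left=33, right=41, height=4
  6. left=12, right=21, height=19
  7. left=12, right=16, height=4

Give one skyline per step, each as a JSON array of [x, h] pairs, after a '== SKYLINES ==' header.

== SKYLINES ==
[[9,11],[12,0]]
[[9,11],[12,7],[14,0]]
[[9,11],[12,7],[14,4],[15,0]]
[[9,11],[12,7],[14,4],[18,0]]
[[9,11],[12,7],[14,4],[18,0],[33,4],[41,0]]
[[9,11],[12,19],[21,0],[33,4],[41,0]]
[[9,11],[12,19],[21,0],[33,4],[41,0]]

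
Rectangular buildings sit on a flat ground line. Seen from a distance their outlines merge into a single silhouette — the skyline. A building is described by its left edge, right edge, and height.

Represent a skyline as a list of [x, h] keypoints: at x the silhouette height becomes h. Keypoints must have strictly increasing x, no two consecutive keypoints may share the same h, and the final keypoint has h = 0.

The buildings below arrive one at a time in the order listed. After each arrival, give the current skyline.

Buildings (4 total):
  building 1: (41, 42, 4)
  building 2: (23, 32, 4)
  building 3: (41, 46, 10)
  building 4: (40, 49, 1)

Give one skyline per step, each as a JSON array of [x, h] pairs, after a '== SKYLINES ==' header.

== SKYLINES ==
[[41,4],[42,0]]
[[23,4],[32,0],[41,4],[42,0]]
[[23,4],[32,0],[41,10],[46,0]]
[[23,4],[32,0],[40,1],[41,10],[46,1],[49,0]]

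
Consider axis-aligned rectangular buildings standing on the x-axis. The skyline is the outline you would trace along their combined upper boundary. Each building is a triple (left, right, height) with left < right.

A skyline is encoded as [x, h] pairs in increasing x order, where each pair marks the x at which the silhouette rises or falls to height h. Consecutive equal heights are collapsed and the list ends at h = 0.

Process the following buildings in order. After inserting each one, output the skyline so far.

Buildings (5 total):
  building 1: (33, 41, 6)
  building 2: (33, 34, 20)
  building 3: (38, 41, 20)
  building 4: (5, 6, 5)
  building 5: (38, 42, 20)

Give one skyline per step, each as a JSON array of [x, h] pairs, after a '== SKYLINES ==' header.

== SKYLINES ==
[[33,6],[41,0]]
[[33,20],[34,6],[41,0]]
[[33,20],[34,6],[38,20],[41,0]]
[[5,5],[6,0],[33,20],[34,6],[38,20],[41,0]]
[[5,5],[6,0],[33,20],[34,6],[38,20],[42,0]]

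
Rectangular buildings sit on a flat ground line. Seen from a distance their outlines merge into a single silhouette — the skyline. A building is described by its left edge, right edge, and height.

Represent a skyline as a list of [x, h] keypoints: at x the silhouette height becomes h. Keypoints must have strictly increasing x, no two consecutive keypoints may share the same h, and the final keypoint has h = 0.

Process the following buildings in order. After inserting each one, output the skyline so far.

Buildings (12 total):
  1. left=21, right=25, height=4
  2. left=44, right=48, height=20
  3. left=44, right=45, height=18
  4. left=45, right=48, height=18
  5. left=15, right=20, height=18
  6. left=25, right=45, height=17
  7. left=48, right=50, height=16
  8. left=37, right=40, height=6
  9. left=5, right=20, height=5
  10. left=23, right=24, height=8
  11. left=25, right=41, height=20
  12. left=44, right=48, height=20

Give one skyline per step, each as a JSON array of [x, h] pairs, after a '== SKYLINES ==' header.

== SKYLINES ==
[[21,4],[25,0]]
[[21,4],[25,0],[44,20],[48,0]]
[[21,4],[25,0],[44,20],[48,0]]
[[21,4],[25,0],[44,20],[48,0]]
[[15,18],[20,0],[21,4],[25,0],[44,20],[48,0]]
[[15,18],[20,0],[21,4],[25,17],[44,20],[48,0]]
[[15,18],[20,0],[21,4],[25,17],[44,20],[48,16],[50,0]]
[[15,18],[20,0],[21,4],[25,17],[44,20],[48,16],[50,0]]
[[5,5],[15,18],[20,0],[21,4],[25,17],[44,20],[48,16],[50,0]]
[[5,5],[15,18],[20,0],[21,4],[23,8],[24,4],[25,17],[44,20],[48,16],[50,0]]
[[5,5],[15,18],[20,0],[21,4],[23,8],[24,4],[25,20],[41,17],[44,20],[48,16],[50,0]]
[[5,5],[15,18],[20,0],[21,4],[23,8],[24,4],[25,20],[41,17],[44,20],[48,16],[50,0]]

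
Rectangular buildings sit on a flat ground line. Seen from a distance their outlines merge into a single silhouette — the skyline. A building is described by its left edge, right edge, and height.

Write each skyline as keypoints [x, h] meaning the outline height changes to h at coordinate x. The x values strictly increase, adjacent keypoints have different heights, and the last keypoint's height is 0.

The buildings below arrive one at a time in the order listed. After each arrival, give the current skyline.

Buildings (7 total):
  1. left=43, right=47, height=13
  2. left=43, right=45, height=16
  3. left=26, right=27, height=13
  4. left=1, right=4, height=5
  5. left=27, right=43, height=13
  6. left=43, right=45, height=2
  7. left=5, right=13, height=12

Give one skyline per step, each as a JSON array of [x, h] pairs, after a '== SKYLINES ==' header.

== SKYLINES ==
[[43,13],[47,0]]
[[43,16],[45,13],[47,0]]
[[26,13],[27,0],[43,16],[45,13],[47,0]]
[[1,5],[4,0],[26,13],[27,0],[43,16],[45,13],[47,0]]
[[1,5],[4,0],[26,13],[43,16],[45,13],[47,0]]
[[1,5],[4,0],[26,13],[43,16],[45,13],[47,0]]
[[1,5],[4,0],[5,12],[13,0],[26,13],[43,16],[45,13],[47,0]]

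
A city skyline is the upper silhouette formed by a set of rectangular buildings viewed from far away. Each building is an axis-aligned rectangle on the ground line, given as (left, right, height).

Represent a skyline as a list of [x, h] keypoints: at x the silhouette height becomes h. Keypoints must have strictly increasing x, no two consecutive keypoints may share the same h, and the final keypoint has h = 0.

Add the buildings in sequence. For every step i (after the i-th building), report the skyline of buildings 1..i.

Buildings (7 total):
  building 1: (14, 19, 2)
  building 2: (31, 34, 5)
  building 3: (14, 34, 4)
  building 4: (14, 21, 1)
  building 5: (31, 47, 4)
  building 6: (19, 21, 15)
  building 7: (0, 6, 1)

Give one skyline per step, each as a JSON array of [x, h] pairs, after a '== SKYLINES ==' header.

== SKYLINES ==
[[14,2],[19,0]]
[[14,2],[19,0],[31,5],[34,0]]
[[14,4],[31,5],[34,0]]
[[14,4],[31,5],[34,0]]
[[14,4],[31,5],[34,4],[47,0]]
[[14,4],[19,15],[21,4],[31,5],[34,4],[47,0]]
[[0,1],[6,0],[14,4],[19,15],[21,4],[31,5],[34,4],[47,0]]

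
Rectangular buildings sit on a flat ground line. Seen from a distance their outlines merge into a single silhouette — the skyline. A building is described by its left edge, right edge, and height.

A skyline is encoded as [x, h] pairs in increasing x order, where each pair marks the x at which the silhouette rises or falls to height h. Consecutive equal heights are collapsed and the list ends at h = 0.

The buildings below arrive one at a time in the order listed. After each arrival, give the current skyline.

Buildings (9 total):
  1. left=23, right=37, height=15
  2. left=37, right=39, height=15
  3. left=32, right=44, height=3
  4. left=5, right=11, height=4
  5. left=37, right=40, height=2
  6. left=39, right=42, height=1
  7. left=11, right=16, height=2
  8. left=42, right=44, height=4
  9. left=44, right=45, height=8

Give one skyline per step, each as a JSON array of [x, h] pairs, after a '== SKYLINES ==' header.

== SKYLINES ==
[[23,15],[37,0]]
[[23,15],[39,0]]
[[23,15],[39,3],[44,0]]
[[5,4],[11,0],[23,15],[39,3],[44,0]]
[[5,4],[11,0],[23,15],[39,3],[44,0]]
[[5,4],[11,0],[23,15],[39,3],[44,0]]
[[5,4],[11,2],[16,0],[23,15],[39,3],[44,0]]
[[5,4],[11,2],[16,0],[23,15],[39,3],[42,4],[44,0]]
[[5,4],[11,2],[16,0],[23,15],[39,3],[42,4],[44,8],[45,0]]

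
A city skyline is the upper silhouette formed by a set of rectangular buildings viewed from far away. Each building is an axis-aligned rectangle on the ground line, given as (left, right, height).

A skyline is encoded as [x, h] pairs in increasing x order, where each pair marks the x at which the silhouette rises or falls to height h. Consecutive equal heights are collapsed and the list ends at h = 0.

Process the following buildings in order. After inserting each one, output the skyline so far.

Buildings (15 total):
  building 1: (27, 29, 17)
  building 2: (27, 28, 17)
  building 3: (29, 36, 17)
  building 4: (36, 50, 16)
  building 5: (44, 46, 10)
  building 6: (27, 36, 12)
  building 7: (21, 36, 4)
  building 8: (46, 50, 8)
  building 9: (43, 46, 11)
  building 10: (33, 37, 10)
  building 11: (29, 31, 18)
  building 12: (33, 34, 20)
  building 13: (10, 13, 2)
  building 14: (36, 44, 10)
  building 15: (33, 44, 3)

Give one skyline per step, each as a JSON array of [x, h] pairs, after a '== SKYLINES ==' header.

== SKYLINES ==
[[27,17],[29,0]]
[[27,17],[29,0]]
[[27,17],[36,0]]
[[27,17],[36,16],[50,0]]
[[27,17],[36,16],[50,0]]
[[27,17],[36,16],[50,0]]
[[21,4],[27,17],[36,16],[50,0]]
[[21,4],[27,17],[36,16],[50,0]]
[[21,4],[27,17],[36,16],[50,0]]
[[21,4],[27,17],[36,16],[50,0]]
[[21,4],[27,17],[29,18],[31,17],[36,16],[50,0]]
[[21,4],[27,17],[29,18],[31,17],[33,20],[34,17],[36,16],[50,0]]
[[10,2],[13,0],[21,4],[27,17],[29,18],[31,17],[33,20],[34,17],[36,16],[50,0]]
[[10,2],[13,0],[21,4],[27,17],[29,18],[31,17],[33,20],[34,17],[36,16],[50,0]]
[[10,2],[13,0],[21,4],[27,17],[29,18],[31,17],[33,20],[34,17],[36,16],[50,0]]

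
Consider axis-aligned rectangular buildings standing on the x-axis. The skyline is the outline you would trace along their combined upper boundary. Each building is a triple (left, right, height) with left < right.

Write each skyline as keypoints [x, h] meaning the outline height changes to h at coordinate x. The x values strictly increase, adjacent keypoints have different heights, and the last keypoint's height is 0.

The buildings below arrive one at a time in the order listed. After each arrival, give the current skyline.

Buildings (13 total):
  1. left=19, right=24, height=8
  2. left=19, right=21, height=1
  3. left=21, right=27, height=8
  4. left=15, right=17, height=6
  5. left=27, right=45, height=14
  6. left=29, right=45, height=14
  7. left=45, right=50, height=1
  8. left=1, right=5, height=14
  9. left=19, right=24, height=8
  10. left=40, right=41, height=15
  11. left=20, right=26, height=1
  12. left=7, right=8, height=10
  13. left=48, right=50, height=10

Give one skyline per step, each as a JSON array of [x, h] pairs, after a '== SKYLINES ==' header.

== SKYLINES ==
[[19,8],[24,0]]
[[19,8],[24,0]]
[[19,8],[27,0]]
[[15,6],[17,0],[19,8],[27,0]]
[[15,6],[17,0],[19,8],[27,14],[45,0]]
[[15,6],[17,0],[19,8],[27,14],[45,0]]
[[15,6],[17,0],[19,8],[27,14],[45,1],[50,0]]
[[1,14],[5,0],[15,6],[17,0],[19,8],[27,14],[45,1],[50,0]]
[[1,14],[5,0],[15,6],[17,0],[19,8],[27,14],[45,1],[50,0]]
[[1,14],[5,0],[15,6],[17,0],[19,8],[27,14],[40,15],[41,14],[45,1],[50,0]]
[[1,14],[5,0],[15,6],[17,0],[19,8],[27,14],[40,15],[41,14],[45,1],[50,0]]
[[1,14],[5,0],[7,10],[8,0],[15,6],[17,0],[19,8],[27,14],[40,15],[41,14],[45,1],[50,0]]
[[1,14],[5,0],[7,10],[8,0],[15,6],[17,0],[19,8],[27,14],[40,15],[41,14],[45,1],[48,10],[50,0]]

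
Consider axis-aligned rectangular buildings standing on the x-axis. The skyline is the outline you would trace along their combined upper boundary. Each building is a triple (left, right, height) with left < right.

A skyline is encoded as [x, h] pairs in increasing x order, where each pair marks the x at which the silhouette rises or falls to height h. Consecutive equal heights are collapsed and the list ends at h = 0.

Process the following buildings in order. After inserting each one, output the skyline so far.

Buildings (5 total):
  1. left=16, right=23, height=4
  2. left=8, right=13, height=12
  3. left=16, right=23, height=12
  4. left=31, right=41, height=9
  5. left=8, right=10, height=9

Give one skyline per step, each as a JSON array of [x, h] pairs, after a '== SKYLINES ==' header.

== SKYLINES ==
[[16,4],[23,0]]
[[8,12],[13,0],[16,4],[23,0]]
[[8,12],[13,0],[16,12],[23,0]]
[[8,12],[13,0],[16,12],[23,0],[31,9],[41,0]]
[[8,12],[13,0],[16,12],[23,0],[31,9],[41,0]]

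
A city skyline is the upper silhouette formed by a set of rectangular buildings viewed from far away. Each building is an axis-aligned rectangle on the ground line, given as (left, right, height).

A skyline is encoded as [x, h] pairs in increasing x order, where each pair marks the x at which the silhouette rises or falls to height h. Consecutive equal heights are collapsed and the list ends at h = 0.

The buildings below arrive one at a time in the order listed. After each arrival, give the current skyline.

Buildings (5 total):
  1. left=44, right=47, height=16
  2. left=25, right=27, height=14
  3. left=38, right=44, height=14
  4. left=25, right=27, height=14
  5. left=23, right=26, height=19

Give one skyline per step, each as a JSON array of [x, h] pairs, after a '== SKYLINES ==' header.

== SKYLINES ==
[[44,16],[47,0]]
[[25,14],[27,0],[44,16],[47,0]]
[[25,14],[27,0],[38,14],[44,16],[47,0]]
[[25,14],[27,0],[38,14],[44,16],[47,0]]
[[23,19],[26,14],[27,0],[38,14],[44,16],[47,0]]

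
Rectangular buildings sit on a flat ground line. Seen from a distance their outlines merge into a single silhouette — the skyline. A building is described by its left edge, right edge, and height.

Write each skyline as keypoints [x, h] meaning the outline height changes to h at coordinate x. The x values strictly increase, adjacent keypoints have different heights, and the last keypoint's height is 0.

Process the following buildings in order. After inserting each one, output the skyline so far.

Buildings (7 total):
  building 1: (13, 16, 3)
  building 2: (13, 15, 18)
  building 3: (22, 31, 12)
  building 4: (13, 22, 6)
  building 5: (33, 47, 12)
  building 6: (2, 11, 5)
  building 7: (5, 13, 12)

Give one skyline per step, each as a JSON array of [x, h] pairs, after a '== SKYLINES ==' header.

== SKYLINES ==
[[13,3],[16,0]]
[[13,18],[15,3],[16,0]]
[[13,18],[15,3],[16,0],[22,12],[31,0]]
[[13,18],[15,6],[22,12],[31,0]]
[[13,18],[15,6],[22,12],[31,0],[33,12],[47,0]]
[[2,5],[11,0],[13,18],[15,6],[22,12],[31,0],[33,12],[47,0]]
[[2,5],[5,12],[13,18],[15,6],[22,12],[31,0],[33,12],[47,0]]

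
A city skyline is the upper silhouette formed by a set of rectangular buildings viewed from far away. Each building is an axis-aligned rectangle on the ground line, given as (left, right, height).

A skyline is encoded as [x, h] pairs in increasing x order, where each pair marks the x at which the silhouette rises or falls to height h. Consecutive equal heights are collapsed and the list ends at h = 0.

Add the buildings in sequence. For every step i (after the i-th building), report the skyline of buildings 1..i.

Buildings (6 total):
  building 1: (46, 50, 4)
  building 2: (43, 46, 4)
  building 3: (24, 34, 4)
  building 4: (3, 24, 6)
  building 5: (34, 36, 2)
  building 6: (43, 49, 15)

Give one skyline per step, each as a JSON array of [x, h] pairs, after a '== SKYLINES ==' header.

== SKYLINES ==
[[46,4],[50,0]]
[[43,4],[50,0]]
[[24,4],[34,0],[43,4],[50,0]]
[[3,6],[24,4],[34,0],[43,4],[50,0]]
[[3,6],[24,4],[34,2],[36,0],[43,4],[50,0]]
[[3,6],[24,4],[34,2],[36,0],[43,15],[49,4],[50,0]]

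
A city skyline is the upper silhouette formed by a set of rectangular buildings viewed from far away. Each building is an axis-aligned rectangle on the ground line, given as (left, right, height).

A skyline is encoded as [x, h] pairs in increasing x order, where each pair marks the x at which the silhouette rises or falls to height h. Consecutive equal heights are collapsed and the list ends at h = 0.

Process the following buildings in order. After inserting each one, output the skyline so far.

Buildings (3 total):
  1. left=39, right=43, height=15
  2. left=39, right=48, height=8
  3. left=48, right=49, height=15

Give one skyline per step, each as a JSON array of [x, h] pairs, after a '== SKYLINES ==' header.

== SKYLINES ==
[[39,15],[43,0]]
[[39,15],[43,8],[48,0]]
[[39,15],[43,8],[48,15],[49,0]]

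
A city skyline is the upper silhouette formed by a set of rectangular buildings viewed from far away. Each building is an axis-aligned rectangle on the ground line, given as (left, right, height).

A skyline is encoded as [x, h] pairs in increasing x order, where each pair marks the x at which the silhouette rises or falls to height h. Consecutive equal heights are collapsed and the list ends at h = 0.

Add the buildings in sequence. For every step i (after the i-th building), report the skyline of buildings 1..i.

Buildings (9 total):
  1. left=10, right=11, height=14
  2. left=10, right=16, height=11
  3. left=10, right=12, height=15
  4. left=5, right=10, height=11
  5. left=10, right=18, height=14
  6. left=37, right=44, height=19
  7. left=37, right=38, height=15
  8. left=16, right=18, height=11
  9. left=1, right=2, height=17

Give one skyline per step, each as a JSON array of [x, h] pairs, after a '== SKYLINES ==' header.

== SKYLINES ==
[[10,14],[11,0]]
[[10,14],[11,11],[16,0]]
[[10,15],[12,11],[16,0]]
[[5,11],[10,15],[12,11],[16,0]]
[[5,11],[10,15],[12,14],[18,0]]
[[5,11],[10,15],[12,14],[18,0],[37,19],[44,0]]
[[5,11],[10,15],[12,14],[18,0],[37,19],[44,0]]
[[5,11],[10,15],[12,14],[18,0],[37,19],[44,0]]
[[1,17],[2,0],[5,11],[10,15],[12,14],[18,0],[37,19],[44,0]]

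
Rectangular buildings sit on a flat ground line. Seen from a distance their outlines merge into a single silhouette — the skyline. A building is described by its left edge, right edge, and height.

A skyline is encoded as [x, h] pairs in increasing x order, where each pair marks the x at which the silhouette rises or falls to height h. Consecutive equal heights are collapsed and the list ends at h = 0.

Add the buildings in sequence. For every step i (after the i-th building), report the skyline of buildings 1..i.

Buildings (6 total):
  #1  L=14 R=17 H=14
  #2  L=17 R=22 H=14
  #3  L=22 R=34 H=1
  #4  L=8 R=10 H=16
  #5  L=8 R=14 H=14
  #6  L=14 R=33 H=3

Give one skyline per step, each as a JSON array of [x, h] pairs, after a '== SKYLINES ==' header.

== SKYLINES ==
[[14,14],[17,0]]
[[14,14],[22,0]]
[[14,14],[22,1],[34,0]]
[[8,16],[10,0],[14,14],[22,1],[34,0]]
[[8,16],[10,14],[22,1],[34,0]]
[[8,16],[10,14],[22,3],[33,1],[34,0]]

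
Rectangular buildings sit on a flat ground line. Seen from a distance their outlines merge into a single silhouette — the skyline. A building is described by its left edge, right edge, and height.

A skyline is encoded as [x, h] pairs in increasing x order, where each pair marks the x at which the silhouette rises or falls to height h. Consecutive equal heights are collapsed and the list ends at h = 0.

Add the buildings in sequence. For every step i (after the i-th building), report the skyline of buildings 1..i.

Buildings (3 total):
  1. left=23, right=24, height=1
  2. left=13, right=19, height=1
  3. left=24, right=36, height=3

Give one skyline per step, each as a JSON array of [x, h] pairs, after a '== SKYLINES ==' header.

== SKYLINES ==
[[23,1],[24,0]]
[[13,1],[19,0],[23,1],[24,0]]
[[13,1],[19,0],[23,1],[24,3],[36,0]]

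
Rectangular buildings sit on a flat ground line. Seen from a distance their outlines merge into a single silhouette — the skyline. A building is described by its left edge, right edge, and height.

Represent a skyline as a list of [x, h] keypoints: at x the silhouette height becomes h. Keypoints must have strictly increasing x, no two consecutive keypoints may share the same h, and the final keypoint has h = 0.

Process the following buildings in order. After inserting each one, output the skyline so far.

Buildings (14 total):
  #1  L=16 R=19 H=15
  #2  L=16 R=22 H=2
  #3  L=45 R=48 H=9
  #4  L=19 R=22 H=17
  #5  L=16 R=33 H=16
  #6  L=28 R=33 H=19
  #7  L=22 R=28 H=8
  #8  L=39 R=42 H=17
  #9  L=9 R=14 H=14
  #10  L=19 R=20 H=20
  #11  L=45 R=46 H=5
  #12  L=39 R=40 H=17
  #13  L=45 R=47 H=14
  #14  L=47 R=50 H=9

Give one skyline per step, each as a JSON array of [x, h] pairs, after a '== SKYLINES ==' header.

== SKYLINES ==
[[16,15],[19,0]]
[[16,15],[19,2],[22,0]]
[[16,15],[19,2],[22,0],[45,9],[48,0]]
[[16,15],[19,17],[22,0],[45,9],[48,0]]
[[16,16],[19,17],[22,16],[33,0],[45,9],[48,0]]
[[16,16],[19,17],[22,16],[28,19],[33,0],[45,9],[48,0]]
[[16,16],[19,17],[22,16],[28,19],[33,0],[45,9],[48,0]]
[[16,16],[19,17],[22,16],[28,19],[33,0],[39,17],[42,0],[45,9],[48,0]]
[[9,14],[14,0],[16,16],[19,17],[22,16],[28,19],[33,0],[39,17],[42,0],[45,9],[48,0]]
[[9,14],[14,0],[16,16],[19,20],[20,17],[22,16],[28,19],[33,0],[39,17],[42,0],[45,9],[48,0]]
[[9,14],[14,0],[16,16],[19,20],[20,17],[22,16],[28,19],[33,0],[39,17],[42,0],[45,9],[48,0]]
[[9,14],[14,0],[16,16],[19,20],[20,17],[22,16],[28,19],[33,0],[39,17],[42,0],[45,9],[48,0]]
[[9,14],[14,0],[16,16],[19,20],[20,17],[22,16],[28,19],[33,0],[39,17],[42,0],[45,14],[47,9],[48,0]]
[[9,14],[14,0],[16,16],[19,20],[20,17],[22,16],[28,19],[33,0],[39,17],[42,0],[45,14],[47,9],[50,0]]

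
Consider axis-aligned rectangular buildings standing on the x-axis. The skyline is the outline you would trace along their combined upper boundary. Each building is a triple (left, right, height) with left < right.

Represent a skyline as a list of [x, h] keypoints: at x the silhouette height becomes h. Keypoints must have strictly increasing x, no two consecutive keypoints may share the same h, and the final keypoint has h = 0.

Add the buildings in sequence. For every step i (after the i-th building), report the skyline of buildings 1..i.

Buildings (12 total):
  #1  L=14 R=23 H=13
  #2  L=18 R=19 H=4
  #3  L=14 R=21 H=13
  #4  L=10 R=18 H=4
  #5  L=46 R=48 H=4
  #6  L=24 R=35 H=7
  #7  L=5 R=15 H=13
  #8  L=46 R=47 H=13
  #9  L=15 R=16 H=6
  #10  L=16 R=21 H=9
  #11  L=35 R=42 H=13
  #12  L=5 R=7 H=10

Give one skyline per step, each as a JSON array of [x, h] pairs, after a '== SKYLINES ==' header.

== SKYLINES ==
[[14,13],[23,0]]
[[14,13],[23,0]]
[[14,13],[23,0]]
[[10,4],[14,13],[23,0]]
[[10,4],[14,13],[23,0],[46,4],[48,0]]
[[10,4],[14,13],[23,0],[24,7],[35,0],[46,4],[48,0]]
[[5,13],[23,0],[24,7],[35,0],[46,4],[48,0]]
[[5,13],[23,0],[24,7],[35,0],[46,13],[47,4],[48,0]]
[[5,13],[23,0],[24,7],[35,0],[46,13],[47,4],[48,0]]
[[5,13],[23,0],[24,7],[35,0],[46,13],[47,4],[48,0]]
[[5,13],[23,0],[24,7],[35,13],[42,0],[46,13],[47,4],[48,0]]
[[5,13],[23,0],[24,7],[35,13],[42,0],[46,13],[47,4],[48,0]]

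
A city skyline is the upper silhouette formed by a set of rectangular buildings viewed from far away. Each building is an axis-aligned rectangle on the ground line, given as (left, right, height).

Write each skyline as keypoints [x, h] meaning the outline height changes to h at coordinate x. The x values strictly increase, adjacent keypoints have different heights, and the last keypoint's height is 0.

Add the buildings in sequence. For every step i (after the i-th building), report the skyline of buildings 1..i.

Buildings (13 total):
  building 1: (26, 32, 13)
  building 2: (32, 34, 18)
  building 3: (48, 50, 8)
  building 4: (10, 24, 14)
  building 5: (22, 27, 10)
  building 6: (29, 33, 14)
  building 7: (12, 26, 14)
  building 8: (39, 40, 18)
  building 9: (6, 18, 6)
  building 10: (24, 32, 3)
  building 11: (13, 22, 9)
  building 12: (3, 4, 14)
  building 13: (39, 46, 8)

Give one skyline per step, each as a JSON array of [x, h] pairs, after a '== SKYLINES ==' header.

== SKYLINES ==
[[26,13],[32,0]]
[[26,13],[32,18],[34,0]]
[[26,13],[32,18],[34,0],[48,8],[50,0]]
[[10,14],[24,0],[26,13],[32,18],[34,0],[48,8],[50,0]]
[[10,14],[24,10],[26,13],[32,18],[34,0],[48,8],[50,0]]
[[10,14],[24,10],[26,13],[29,14],[32,18],[34,0],[48,8],[50,0]]
[[10,14],[26,13],[29,14],[32,18],[34,0],[48,8],[50,0]]
[[10,14],[26,13],[29,14],[32,18],[34,0],[39,18],[40,0],[48,8],[50,0]]
[[6,6],[10,14],[26,13],[29,14],[32,18],[34,0],[39,18],[40,0],[48,8],[50,0]]
[[6,6],[10,14],[26,13],[29,14],[32,18],[34,0],[39,18],[40,0],[48,8],[50,0]]
[[6,6],[10,14],[26,13],[29,14],[32,18],[34,0],[39,18],[40,0],[48,8],[50,0]]
[[3,14],[4,0],[6,6],[10,14],[26,13],[29,14],[32,18],[34,0],[39,18],[40,0],[48,8],[50,0]]
[[3,14],[4,0],[6,6],[10,14],[26,13],[29,14],[32,18],[34,0],[39,18],[40,8],[46,0],[48,8],[50,0]]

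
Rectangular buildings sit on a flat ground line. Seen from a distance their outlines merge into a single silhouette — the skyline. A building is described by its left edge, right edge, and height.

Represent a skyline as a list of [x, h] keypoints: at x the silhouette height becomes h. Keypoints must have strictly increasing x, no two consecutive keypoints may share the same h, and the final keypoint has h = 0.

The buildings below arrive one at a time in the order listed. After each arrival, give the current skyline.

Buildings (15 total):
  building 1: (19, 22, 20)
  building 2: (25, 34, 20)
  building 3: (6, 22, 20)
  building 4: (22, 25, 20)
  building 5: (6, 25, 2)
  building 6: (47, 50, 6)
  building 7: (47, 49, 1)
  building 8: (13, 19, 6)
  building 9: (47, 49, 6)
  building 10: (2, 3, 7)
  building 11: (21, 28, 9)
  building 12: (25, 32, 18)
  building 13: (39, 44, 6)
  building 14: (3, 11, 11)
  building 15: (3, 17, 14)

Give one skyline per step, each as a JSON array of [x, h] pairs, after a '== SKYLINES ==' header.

== SKYLINES ==
[[19,20],[22,0]]
[[19,20],[22,0],[25,20],[34,0]]
[[6,20],[22,0],[25,20],[34,0]]
[[6,20],[34,0]]
[[6,20],[34,0]]
[[6,20],[34,0],[47,6],[50,0]]
[[6,20],[34,0],[47,6],[50,0]]
[[6,20],[34,0],[47,6],[50,0]]
[[6,20],[34,0],[47,6],[50,0]]
[[2,7],[3,0],[6,20],[34,0],[47,6],[50,0]]
[[2,7],[3,0],[6,20],[34,0],[47,6],[50,0]]
[[2,7],[3,0],[6,20],[34,0],[47,6],[50,0]]
[[2,7],[3,0],[6,20],[34,0],[39,6],[44,0],[47,6],[50,0]]
[[2,7],[3,11],[6,20],[34,0],[39,6],[44,0],[47,6],[50,0]]
[[2,7],[3,14],[6,20],[34,0],[39,6],[44,0],[47,6],[50,0]]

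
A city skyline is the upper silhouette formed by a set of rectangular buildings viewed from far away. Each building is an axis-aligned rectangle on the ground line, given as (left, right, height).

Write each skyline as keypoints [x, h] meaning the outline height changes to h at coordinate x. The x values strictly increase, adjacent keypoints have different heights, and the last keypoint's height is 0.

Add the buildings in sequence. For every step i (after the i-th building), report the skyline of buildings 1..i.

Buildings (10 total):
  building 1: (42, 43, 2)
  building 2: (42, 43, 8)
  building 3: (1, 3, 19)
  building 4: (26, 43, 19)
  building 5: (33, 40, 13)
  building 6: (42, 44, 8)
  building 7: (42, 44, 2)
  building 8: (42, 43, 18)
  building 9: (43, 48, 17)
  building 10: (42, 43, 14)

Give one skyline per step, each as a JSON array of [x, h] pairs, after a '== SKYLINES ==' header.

== SKYLINES ==
[[42,2],[43,0]]
[[42,8],[43,0]]
[[1,19],[3,0],[42,8],[43,0]]
[[1,19],[3,0],[26,19],[43,0]]
[[1,19],[3,0],[26,19],[43,0]]
[[1,19],[3,0],[26,19],[43,8],[44,0]]
[[1,19],[3,0],[26,19],[43,8],[44,0]]
[[1,19],[3,0],[26,19],[43,8],[44,0]]
[[1,19],[3,0],[26,19],[43,17],[48,0]]
[[1,19],[3,0],[26,19],[43,17],[48,0]]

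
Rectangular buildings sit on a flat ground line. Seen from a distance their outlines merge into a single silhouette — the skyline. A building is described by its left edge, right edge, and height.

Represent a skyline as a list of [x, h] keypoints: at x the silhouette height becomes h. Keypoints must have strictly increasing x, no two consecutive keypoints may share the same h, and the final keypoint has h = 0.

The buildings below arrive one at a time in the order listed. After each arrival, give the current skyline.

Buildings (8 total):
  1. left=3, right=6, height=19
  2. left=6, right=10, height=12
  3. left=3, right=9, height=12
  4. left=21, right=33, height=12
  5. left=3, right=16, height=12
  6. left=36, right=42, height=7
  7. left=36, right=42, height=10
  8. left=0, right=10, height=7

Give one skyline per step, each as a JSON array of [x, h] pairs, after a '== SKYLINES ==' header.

== SKYLINES ==
[[3,19],[6,0]]
[[3,19],[6,12],[10,0]]
[[3,19],[6,12],[10,0]]
[[3,19],[6,12],[10,0],[21,12],[33,0]]
[[3,19],[6,12],[16,0],[21,12],[33,0]]
[[3,19],[6,12],[16,0],[21,12],[33,0],[36,7],[42,0]]
[[3,19],[6,12],[16,0],[21,12],[33,0],[36,10],[42,0]]
[[0,7],[3,19],[6,12],[16,0],[21,12],[33,0],[36,10],[42,0]]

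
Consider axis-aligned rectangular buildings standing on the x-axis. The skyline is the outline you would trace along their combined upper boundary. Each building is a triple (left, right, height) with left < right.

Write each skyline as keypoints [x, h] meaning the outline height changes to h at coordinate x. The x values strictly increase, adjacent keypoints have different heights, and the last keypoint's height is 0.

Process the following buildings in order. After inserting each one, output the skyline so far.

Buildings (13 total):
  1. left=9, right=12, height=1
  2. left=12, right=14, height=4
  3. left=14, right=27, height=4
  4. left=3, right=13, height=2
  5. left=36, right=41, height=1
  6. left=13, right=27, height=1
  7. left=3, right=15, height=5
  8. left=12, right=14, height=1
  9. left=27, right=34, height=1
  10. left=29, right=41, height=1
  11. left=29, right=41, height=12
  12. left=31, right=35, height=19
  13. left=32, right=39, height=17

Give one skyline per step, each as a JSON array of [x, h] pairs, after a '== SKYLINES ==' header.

== SKYLINES ==
[[9,1],[12,0]]
[[9,1],[12,4],[14,0]]
[[9,1],[12,4],[27,0]]
[[3,2],[12,4],[27,0]]
[[3,2],[12,4],[27,0],[36,1],[41,0]]
[[3,2],[12,4],[27,0],[36,1],[41,0]]
[[3,5],[15,4],[27,0],[36,1],[41,0]]
[[3,5],[15,4],[27,0],[36,1],[41,0]]
[[3,5],[15,4],[27,1],[34,0],[36,1],[41,0]]
[[3,5],[15,4],[27,1],[41,0]]
[[3,5],[15,4],[27,1],[29,12],[41,0]]
[[3,5],[15,4],[27,1],[29,12],[31,19],[35,12],[41,0]]
[[3,5],[15,4],[27,1],[29,12],[31,19],[35,17],[39,12],[41,0]]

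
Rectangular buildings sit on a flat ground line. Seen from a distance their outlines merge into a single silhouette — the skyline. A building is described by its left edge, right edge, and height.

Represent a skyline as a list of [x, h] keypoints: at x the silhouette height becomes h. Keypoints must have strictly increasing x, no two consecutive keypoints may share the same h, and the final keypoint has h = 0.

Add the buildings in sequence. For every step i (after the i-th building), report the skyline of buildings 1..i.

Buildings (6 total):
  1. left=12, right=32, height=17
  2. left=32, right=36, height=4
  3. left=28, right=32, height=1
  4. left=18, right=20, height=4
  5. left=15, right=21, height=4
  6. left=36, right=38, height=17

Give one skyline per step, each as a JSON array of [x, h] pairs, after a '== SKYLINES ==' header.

== SKYLINES ==
[[12,17],[32,0]]
[[12,17],[32,4],[36,0]]
[[12,17],[32,4],[36,0]]
[[12,17],[32,4],[36,0]]
[[12,17],[32,4],[36,0]]
[[12,17],[32,4],[36,17],[38,0]]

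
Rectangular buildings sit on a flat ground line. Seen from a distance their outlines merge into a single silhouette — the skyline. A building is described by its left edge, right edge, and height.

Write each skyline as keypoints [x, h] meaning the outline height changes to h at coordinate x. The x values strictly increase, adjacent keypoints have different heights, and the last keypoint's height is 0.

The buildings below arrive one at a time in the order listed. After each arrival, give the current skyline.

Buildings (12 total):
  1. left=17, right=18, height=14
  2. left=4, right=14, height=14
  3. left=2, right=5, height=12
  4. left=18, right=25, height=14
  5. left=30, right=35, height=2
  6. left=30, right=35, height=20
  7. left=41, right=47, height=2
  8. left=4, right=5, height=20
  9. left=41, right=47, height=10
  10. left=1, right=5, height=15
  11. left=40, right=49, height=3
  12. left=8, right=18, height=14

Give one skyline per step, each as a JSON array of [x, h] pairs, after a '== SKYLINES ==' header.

== SKYLINES ==
[[17,14],[18,0]]
[[4,14],[14,0],[17,14],[18,0]]
[[2,12],[4,14],[14,0],[17,14],[18,0]]
[[2,12],[4,14],[14,0],[17,14],[25,0]]
[[2,12],[4,14],[14,0],[17,14],[25,0],[30,2],[35,0]]
[[2,12],[4,14],[14,0],[17,14],[25,0],[30,20],[35,0]]
[[2,12],[4,14],[14,0],[17,14],[25,0],[30,20],[35,0],[41,2],[47,0]]
[[2,12],[4,20],[5,14],[14,0],[17,14],[25,0],[30,20],[35,0],[41,2],[47,0]]
[[2,12],[4,20],[5,14],[14,0],[17,14],[25,0],[30,20],[35,0],[41,10],[47,0]]
[[1,15],[4,20],[5,14],[14,0],[17,14],[25,0],[30,20],[35,0],[41,10],[47,0]]
[[1,15],[4,20],[5,14],[14,0],[17,14],[25,0],[30,20],[35,0],[40,3],[41,10],[47,3],[49,0]]
[[1,15],[4,20],[5,14],[25,0],[30,20],[35,0],[40,3],[41,10],[47,3],[49,0]]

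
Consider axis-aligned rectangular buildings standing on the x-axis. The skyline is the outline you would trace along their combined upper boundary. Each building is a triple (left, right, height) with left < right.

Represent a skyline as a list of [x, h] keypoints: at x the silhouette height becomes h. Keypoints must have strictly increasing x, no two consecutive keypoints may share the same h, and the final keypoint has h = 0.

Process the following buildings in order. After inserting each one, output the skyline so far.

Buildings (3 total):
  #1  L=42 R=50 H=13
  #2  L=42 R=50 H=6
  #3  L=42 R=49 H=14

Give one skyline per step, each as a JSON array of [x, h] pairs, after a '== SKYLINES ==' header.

== SKYLINES ==
[[42,13],[50,0]]
[[42,13],[50,0]]
[[42,14],[49,13],[50,0]]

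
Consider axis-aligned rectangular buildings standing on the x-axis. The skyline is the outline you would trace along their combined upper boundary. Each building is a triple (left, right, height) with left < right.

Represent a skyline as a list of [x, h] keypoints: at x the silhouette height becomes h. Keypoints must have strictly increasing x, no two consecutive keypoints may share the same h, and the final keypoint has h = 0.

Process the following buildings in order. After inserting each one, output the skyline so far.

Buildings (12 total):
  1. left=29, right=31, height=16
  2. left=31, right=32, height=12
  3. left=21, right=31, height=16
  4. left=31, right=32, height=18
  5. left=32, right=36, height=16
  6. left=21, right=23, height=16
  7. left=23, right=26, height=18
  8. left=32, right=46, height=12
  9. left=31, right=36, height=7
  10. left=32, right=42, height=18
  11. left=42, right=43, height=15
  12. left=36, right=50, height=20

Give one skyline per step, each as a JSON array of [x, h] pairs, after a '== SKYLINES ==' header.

== SKYLINES ==
[[29,16],[31,0]]
[[29,16],[31,12],[32,0]]
[[21,16],[31,12],[32,0]]
[[21,16],[31,18],[32,0]]
[[21,16],[31,18],[32,16],[36,0]]
[[21,16],[31,18],[32,16],[36,0]]
[[21,16],[23,18],[26,16],[31,18],[32,16],[36,0]]
[[21,16],[23,18],[26,16],[31,18],[32,16],[36,12],[46,0]]
[[21,16],[23,18],[26,16],[31,18],[32,16],[36,12],[46,0]]
[[21,16],[23,18],[26,16],[31,18],[42,12],[46,0]]
[[21,16],[23,18],[26,16],[31,18],[42,15],[43,12],[46,0]]
[[21,16],[23,18],[26,16],[31,18],[36,20],[50,0]]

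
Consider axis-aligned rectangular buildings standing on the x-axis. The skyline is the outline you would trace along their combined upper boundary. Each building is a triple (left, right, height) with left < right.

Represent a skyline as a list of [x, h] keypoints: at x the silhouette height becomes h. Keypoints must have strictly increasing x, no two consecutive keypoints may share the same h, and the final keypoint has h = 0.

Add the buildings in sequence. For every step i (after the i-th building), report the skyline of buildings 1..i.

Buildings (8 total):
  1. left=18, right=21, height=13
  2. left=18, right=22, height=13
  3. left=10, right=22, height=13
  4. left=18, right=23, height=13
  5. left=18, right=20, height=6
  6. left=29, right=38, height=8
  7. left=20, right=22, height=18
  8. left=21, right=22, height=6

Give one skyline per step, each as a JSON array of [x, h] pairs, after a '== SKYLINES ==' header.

== SKYLINES ==
[[18,13],[21,0]]
[[18,13],[22,0]]
[[10,13],[22,0]]
[[10,13],[23,0]]
[[10,13],[23,0]]
[[10,13],[23,0],[29,8],[38,0]]
[[10,13],[20,18],[22,13],[23,0],[29,8],[38,0]]
[[10,13],[20,18],[22,13],[23,0],[29,8],[38,0]]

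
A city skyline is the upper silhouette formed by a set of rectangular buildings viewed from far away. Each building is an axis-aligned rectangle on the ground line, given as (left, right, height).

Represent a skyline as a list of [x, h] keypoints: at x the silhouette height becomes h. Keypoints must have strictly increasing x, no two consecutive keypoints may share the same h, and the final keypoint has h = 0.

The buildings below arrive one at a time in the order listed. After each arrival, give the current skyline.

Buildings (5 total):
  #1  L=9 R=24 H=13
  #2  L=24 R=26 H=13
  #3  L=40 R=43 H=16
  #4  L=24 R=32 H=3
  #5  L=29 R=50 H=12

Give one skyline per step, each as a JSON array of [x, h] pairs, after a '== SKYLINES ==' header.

== SKYLINES ==
[[9,13],[24,0]]
[[9,13],[26,0]]
[[9,13],[26,0],[40,16],[43,0]]
[[9,13],[26,3],[32,0],[40,16],[43,0]]
[[9,13],[26,3],[29,12],[40,16],[43,12],[50,0]]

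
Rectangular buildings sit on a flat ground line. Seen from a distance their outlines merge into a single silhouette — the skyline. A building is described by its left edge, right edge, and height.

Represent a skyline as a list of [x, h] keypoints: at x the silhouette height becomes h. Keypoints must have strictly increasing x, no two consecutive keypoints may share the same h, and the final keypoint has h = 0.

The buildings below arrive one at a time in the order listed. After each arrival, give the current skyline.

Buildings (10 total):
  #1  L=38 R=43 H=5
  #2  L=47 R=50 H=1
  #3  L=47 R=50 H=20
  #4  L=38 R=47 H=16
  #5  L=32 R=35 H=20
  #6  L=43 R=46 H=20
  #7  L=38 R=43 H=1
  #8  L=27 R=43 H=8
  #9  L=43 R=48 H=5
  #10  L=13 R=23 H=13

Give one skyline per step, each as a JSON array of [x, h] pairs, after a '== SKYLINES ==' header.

== SKYLINES ==
[[38,5],[43,0]]
[[38,5],[43,0],[47,1],[50,0]]
[[38,5],[43,0],[47,20],[50,0]]
[[38,16],[47,20],[50,0]]
[[32,20],[35,0],[38,16],[47,20],[50,0]]
[[32,20],[35,0],[38,16],[43,20],[46,16],[47,20],[50,0]]
[[32,20],[35,0],[38,16],[43,20],[46,16],[47,20],[50,0]]
[[27,8],[32,20],[35,8],[38,16],[43,20],[46,16],[47,20],[50,0]]
[[27,8],[32,20],[35,8],[38,16],[43,20],[46,16],[47,20],[50,0]]
[[13,13],[23,0],[27,8],[32,20],[35,8],[38,16],[43,20],[46,16],[47,20],[50,0]]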